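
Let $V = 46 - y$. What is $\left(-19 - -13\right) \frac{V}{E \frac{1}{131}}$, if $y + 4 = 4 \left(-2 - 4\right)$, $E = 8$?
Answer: $- \frac{14541}{2} \approx -7270.5$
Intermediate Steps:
$y = -28$ ($y = -4 + 4 \left(-2 - 4\right) = -4 + 4 \left(-6\right) = -4 - 24 = -28$)
$V = 74$ ($V = 46 - -28 = 46 + 28 = 74$)
$\left(-19 - -13\right) \frac{V}{E \frac{1}{131}} = \left(-19 - -13\right) \frac{74}{8 \cdot \frac{1}{131}} = \left(-19 + 13\right) \frac{74}{8 \cdot \frac{1}{131}} = - 6 \frac{74}{\frac{8}{131}} = - 6 \cdot 74 \cdot \frac{131}{8} = \left(-6\right) \frac{4847}{4} = - \frac{14541}{2}$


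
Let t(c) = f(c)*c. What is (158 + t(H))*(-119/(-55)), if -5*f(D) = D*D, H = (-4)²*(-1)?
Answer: 581434/275 ≈ 2114.3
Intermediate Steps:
H = -16 (H = 16*(-1) = -16)
f(D) = -D²/5 (f(D) = -D*D/5 = -D²/5)
t(c) = -c³/5 (t(c) = (-c²/5)*c = -c³/5)
(158 + t(H))*(-119/(-55)) = (158 - ⅕*(-16)³)*(-119/(-55)) = (158 - ⅕*(-4096))*(-119*(-1/55)) = (158 + 4096/5)*(119/55) = (4886/5)*(119/55) = 581434/275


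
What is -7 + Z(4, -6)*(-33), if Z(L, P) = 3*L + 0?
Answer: -403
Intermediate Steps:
Z(L, P) = 3*L
-7 + Z(4, -6)*(-33) = -7 + (3*4)*(-33) = -7 + 12*(-33) = -7 - 396 = -403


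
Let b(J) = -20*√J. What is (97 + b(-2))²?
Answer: 8609 - 3880*I*√2 ≈ 8609.0 - 5487.1*I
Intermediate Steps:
(97 + b(-2))² = (97 - 20*I*√2)²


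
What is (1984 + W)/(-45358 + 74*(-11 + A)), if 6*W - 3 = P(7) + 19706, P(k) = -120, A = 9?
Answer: -31493/273036 ≈ -0.11534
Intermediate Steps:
W = 19589/6 (W = ½ + (-120 + 19706)/6 = ½ + (⅙)*19586 = ½ + 9793/3 = 19589/6 ≈ 3264.8)
(1984 + W)/(-45358 + 74*(-11 + A)) = (1984 + 19589/6)/(-45358 + 74*(-11 + 9)) = 31493/(6*(-45358 + 74*(-2))) = 31493/(6*(-45358 - 148)) = (31493/6)/(-45506) = (31493/6)*(-1/45506) = -31493/273036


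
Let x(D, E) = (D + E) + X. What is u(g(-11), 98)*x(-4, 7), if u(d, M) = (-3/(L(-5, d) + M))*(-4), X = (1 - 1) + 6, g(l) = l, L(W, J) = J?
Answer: 36/29 ≈ 1.2414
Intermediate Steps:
X = 6 (X = 0 + 6 = 6)
u(d, M) = 12/(M + d) (u(d, M) = (-3/(d + M))*(-4) = (-3/(M + d))*(-4) = -3/(M + d)*(-4) = 12/(M + d))
x(D, E) = 6 + D + E (x(D, E) = (D + E) + 6 = 6 + D + E)
u(g(-11), 98)*x(-4, 7) = (12/(98 - 11))*(6 - 4 + 7) = (12/87)*9 = (12*(1/87))*9 = (4/29)*9 = 36/29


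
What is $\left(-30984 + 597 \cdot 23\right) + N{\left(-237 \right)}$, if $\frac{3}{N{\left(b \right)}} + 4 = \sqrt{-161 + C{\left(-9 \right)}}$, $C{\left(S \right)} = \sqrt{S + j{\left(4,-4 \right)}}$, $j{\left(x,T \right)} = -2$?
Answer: $-17253 - \frac{12 + 3 \sqrt{-161 + i \sqrt{11}}}{177 - i \sqrt{11}} \approx -17253.0 - 0.21631 i$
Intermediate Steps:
$C{\left(S \right)} = \sqrt{-2 + S}$ ($C{\left(S \right)} = \sqrt{S - 2} = \sqrt{-2 + S}$)
$N{\left(b \right)} = \frac{3}{-4 + \sqrt{-161 + i \sqrt{11}}}$ ($N{\left(b \right)} = \frac{3}{-4 + \sqrt{-161 + \sqrt{-2 - 9}}} = \frac{3}{-4 + \sqrt{-161 + \sqrt{-11}}} = \frac{3}{-4 + \sqrt{-161 + i \sqrt{11}}}$)
$\left(-30984 + 597 \cdot 23\right) + N{\left(-237 \right)} = \left(-30984 + 597 \cdot 23\right) - \frac{12 + 3 \sqrt{-161 + i \sqrt{11}}}{177 - i \sqrt{11}} = \left(-30984 + 13731\right) - \frac{12 + 3 \sqrt{-161 + i \sqrt{11}}}{177 - i \sqrt{11}} = -17253 - \frac{12 + 3 \sqrt{-161 + i \sqrt{11}}}{177 - i \sqrt{11}}$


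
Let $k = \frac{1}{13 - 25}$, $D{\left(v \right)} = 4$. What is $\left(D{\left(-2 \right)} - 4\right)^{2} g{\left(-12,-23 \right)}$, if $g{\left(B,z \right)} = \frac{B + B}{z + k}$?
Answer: $0$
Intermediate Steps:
$k = - \frac{1}{12}$ ($k = \frac{1}{-12} = - \frac{1}{12} \approx -0.083333$)
$g{\left(B,z \right)} = \frac{2 B}{- \frac{1}{12} + z}$ ($g{\left(B,z \right)} = \frac{B + B}{z - \frac{1}{12}} = \frac{2 B}{- \frac{1}{12} + z}$)
$\left(D{\left(-2 \right)} - 4\right)^{2} g{\left(-12,-23 \right)} = \left(4 - 4\right)^{2} \cdot 24 \left(-12\right) \frac{1}{-1 + 12 \left(-23\right)} = 0^{2} \cdot 24 \left(-12\right) \frac{1}{-1 - 276} = 0 \cdot 24 \left(-12\right) \frac{1}{-277} = 0 \cdot 24 \left(-12\right) \left(- \frac{1}{277}\right) = 0 \cdot \frac{288}{277} = 0$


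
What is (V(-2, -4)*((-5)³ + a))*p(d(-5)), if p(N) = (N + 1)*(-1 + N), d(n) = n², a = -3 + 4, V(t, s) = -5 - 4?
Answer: 696384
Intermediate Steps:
V(t, s) = -9
a = 1
p(N) = (1 + N)*(-1 + N)
(V(-2, -4)*((-5)³ + a))*p(d(-5)) = (-9*((-5)³ + 1))*(-1 + ((-5)²)²) = (-9*(-125 + 1))*(-1 + 25²) = (-9*(-124))*(-1 + 625) = 1116*624 = 696384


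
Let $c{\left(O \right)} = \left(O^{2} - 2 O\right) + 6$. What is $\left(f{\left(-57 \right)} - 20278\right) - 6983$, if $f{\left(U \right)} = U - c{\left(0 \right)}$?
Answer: $-27324$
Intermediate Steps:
$c{\left(O \right)} = 6 + O^{2} - 2 O$
$f{\left(U \right)} = -6 + U$ ($f{\left(U \right)} = U - \left(6 + 0^{2} - 0\right) = U - \left(6 + 0 + 0\right) = U - 6 = -6 + U$)
$\left(f{\left(-57 \right)} - 20278\right) - 6983 = \left(\left(-6 - 57\right) - 20278\right) - 6983 = \left(-63 - 20278\right) - 6983 = -20341 - 6983 = -27324$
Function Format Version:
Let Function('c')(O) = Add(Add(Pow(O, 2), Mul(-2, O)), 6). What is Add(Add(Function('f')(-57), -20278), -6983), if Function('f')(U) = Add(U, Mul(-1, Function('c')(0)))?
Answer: -27324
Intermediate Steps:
Function('c')(O) = Add(6, Pow(O, 2), Mul(-2, O))
Function('f')(U) = Add(-6, U) (Function('f')(U) = Add(U, Mul(-1, Add(6, Pow(0, 2), Mul(-2, 0)))) = Add(U, Mul(-1, Add(6, 0, 0))) = Add(U, Mul(-1, 6)) = Add(U, -6) = Add(-6, U))
Add(Add(Function('f')(-57), -20278), -6983) = Add(Add(Add(-6, -57), -20278), -6983) = Add(Add(-63, -20278), -6983) = Add(-20341, -6983) = -27324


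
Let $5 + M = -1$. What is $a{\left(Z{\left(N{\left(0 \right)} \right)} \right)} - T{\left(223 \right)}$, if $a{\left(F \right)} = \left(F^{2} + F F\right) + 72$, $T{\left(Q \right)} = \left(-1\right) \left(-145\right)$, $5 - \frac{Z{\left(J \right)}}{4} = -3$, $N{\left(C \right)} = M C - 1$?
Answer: $1975$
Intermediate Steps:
$M = -6$ ($M = -5 - 1 = -6$)
$N{\left(C \right)} = -1 - 6 C$ ($N{\left(C \right)} = - 6 C - 1 = -1 - 6 C$)
$Z{\left(J \right)} = 32$ ($Z{\left(J \right)} = 20 - -12 = 20 + 12 = 32$)
$T{\left(Q \right)} = 145$
$a{\left(F \right)} = 72 + 2 F^{2}$ ($a{\left(F \right)} = \left(F^{2} + F^{2}\right) + 72 = 2 F^{2} + 72 = 72 + 2 F^{2}$)
$a{\left(Z{\left(N{\left(0 \right)} \right)} \right)} - T{\left(223 \right)} = \left(72 + 2 \cdot 32^{2}\right) - 145 = \left(72 + 2 \cdot 1024\right) - 145 = \left(72 + 2048\right) - 145 = 2120 - 145 = 1975$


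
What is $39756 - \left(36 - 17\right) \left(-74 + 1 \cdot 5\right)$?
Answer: $41067$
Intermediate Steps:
$39756 - \left(36 - 17\right) \left(-74 + 1 \cdot 5\right) = 39756 - 19 \left(-74 + 5\right) = 39756 - 19 \left(-69\right) = 39756 - -1311 = 39756 + 1311 = 41067$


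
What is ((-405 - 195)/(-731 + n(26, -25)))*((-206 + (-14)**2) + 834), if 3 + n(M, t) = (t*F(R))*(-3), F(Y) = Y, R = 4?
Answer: 247200/217 ≈ 1139.2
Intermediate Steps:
n(M, t) = -3 - 12*t (n(M, t) = -3 + (t*4)*(-3) = -3 + (4*t)*(-3) = -3 - 12*t)
((-405 - 195)/(-731 + n(26, -25)))*((-206 + (-14)**2) + 834) = ((-405 - 195)/(-731 + (-3 - 12*(-25))))*((-206 + (-14)**2) + 834) = (-600/(-731 + (-3 + 300)))*((-206 + 196) + 834) = (-600/(-731 + 297))*(-10 + 834) = -600/(-434)*824 = -600*(-1/434)*824 = (300/217)*824 = 247200/217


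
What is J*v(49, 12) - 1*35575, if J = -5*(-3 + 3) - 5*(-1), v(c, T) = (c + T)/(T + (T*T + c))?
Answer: -1458514/41 ≈ -35574.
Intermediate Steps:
v(c, T) = (T + c)/(T + c + T²) (v(c, T) = (T + c)/(T + (T² + c)) = (T + c)/(T + (c + T²)) = (T + c)/(T + c + T²))
J = 5 (J = -5*0 + 5 = 0 + 5 = 5)
J*v(49, 12) - 1*35575 = 5*((12 + 49)/(12 + 49 + 12²)) - 1*35575 = 5*(61/(12 + 49 + 144)) - 35575 = 5*(61/205) - 35575 = 61/41 - 35575 = -1458514/41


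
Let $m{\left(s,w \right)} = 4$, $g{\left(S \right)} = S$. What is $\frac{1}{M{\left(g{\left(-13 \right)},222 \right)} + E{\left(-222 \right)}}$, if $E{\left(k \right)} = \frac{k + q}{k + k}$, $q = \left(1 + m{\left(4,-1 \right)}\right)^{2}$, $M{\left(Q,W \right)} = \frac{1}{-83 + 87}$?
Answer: $\frac{111}{77} \approx 1.4416$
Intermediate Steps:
$M{\left(Q,W \right)} = \frac{1}{4}$
$q = 25$ ($q = \left(1 + 4\right)^{2} = 5^{2} = 25$)
$E{\left(k \right)} = \frac{25 + k}{2 k}$ ($E{\left(k \right)} = \frac{k + 25}{k + k} = \frac{25 + k}{2 k}$)
$\frac{1}{M{\left(g{\left(-13 \right)},222 \right)} + E{\left(-222 \right)}} = \frac{1}{\frac{1}{4} + \frac{25 - 222}{2 \left(-222\right)}} = \frac{1}{\frac{1}{4} + \frac{1}{2} \left(- \frac{1}{222}\right) \left(-197\right)} = \frac{1}{\frac{1}{4} + \frac{197}{444}} = \frac{1}{\frac{77}{111}} = \frac{111}{77}$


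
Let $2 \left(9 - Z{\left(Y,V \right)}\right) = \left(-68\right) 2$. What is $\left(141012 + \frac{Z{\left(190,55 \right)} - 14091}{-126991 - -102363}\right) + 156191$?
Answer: $\frac{3659764749}{12314} \approx 2.972 \cdot 10^{5}$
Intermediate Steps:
$Z{\left(Y,V \right)} = 77$ ($Z{\left(Y,V \right)} = 9 - \frac{\left(-68\right) 2}{2} = 9 - -68 = 9 + 68 = 77$)
$\left(141012 + \frac{Z{\left(190,55 \right)} - 14091}{-126991 - -102363}\right) + 156191 = \left(141012 + \frac{77 - 14091}{-126991 - -102363}\right) + 156191 = \left(141012 - \frac{14014}{-126991 + 102363}\right) + 156191 = \left(141012 - \frac{14014}{-24628}\right) + 156191 = \left(141012 - - \frac{7007}{12314}\right) + 156191 = \left(141012 + \frac{7007}{12314}\right) + 156191 = \frac{1736428775}{12314} + 156191 = \frac{3659764749}{12314}$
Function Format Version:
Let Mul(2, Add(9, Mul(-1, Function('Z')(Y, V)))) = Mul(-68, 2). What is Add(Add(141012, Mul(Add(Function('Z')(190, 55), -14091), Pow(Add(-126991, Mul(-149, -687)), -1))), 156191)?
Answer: Rational(3659764749, 12314) ≈ 2.9720e+5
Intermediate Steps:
Function('Z')(Y, V) = 77 (Function('Z')(Y, V) = Add(9, Mul(Rational(-1, 2), Mul(-68, 2))) = Add(9, Mul(Rational(-1, 2), -136)) = Add(9, 68) = 77)
Add(Add(141012, Mul(Add(Function('Z')(190, 55), -14091), Pow(Add(-126991, Mul(-149, -687)), -1))), 156191) = Add(Add(141012, Mul(Add(77, -14091), Pow(Add(-126991, Mul(-149, -687)), -1))), 156191) = Add(Add(141012, Mul(-14014, Pow(Add(-126991, 102363), -1))), 156191) = Add(Add(141012, Mul(-14014, Pow(-24628, -1))), 156191) = Add(Add(141012, Mul(-14014, Rational(-1, 24628))), 156191) = Add(Add(141012, Rational(7007, 12314)), 156191) = Add(Rational(1736428775, 12314), 156191) = Rational(3659764749, 12314)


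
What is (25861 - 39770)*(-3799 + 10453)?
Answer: -92550486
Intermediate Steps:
(25861 - 39770)*(-3799 + 10453) = -13909*6654 = -92550486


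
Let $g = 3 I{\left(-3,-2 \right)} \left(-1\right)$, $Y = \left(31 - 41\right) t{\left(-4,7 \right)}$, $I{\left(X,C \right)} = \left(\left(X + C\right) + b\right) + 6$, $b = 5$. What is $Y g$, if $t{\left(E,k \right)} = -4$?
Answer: $-720$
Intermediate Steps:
$I{\left(X,C \right)} = 11 + C + X$ ($I{\left(X,C \right)} = \left(\left(X + C\right) + 5\right) + 6 = \left(\left(C + X\right) + 5\right) + 6 = \left(5 + C + X\right) + 6 = 11 + C + X$)
$Y = 40$ ($Y = \left(31 - 41\right) \left(-4\right) = \left(-10\right) \left(-4\right) = 40$)
$g = -18$ ($g = 3 \left(11 - 2 - 3\right) \left(-1\right) = 3 \cdot 6 \left(-1\right) = 18 \left(-1\right) = -18$)
$Y g = 40 \left(-18\right) = -720$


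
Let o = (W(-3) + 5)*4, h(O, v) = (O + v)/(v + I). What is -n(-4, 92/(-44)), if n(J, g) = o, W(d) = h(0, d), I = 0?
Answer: -24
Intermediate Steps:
h(O, v) = (O + v)/v (h(O, v) = (O + v)/(v + 0) = (O + v)/v)
W(d) = 1 (W(d) = (0 + d)/d = d/d = 1)
o = 24 (o = (1 + 5)*4 = 6*4 = 24)
n(J, g) = 24
-n(-4, 92/(-44)) = -1*24 = -24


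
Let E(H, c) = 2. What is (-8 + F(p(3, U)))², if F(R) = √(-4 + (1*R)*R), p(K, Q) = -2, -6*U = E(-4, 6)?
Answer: 64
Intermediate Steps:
U = -⅓ (U = -⅙*2 = -⅓ ≈ -0.33333)
F(R) = √(-4 + R²) (F(R) = √(-4 + R*R) = √(-4 + R²))
(-8 + F(p(3, U)))² = (-8 + √(-4 + (-2)²))² = (-8 + √(-4 + 4))² = (-8 + √0)² = (-8 + 0)² = (-8)² = 64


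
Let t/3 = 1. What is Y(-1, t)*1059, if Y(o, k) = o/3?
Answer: -353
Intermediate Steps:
t = 3 (t = 3*1 = 3)
Y(o, k) = o/3 (Y(o, k) = o*(1/3) = o/3)
Y(-1, t)*1059 = ((1/3)*(-1))*1059 = -1/3*1059 = -353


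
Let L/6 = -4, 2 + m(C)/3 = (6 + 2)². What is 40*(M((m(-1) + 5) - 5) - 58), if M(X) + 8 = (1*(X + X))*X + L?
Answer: 2764080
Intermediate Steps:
m(C) = 186 (m(C) = -6 + 3*(6 + 2)² = -6 + 3*8² = -6 + 3*64 = -6 + 192 = 186)
L = -24 (L = 6*(-4) = -24)
M(X) = -32 + 2*X² (M(X) = -8 + ((1*(X + X))*X - 24) = -8 + ((1*(2*X))*X - 24) = -8 + ((2*X)*X - 24) = -8 + (2*X² - 24) = -8 + (-24 + 2*X²) = -32 + 2*X²)
40*(M((m(-1) + 5) - 5) - 58) = 40*((-32 + 2*((186 + 5) - 5)²) - 58) = 40*((-32 + 2*(191 - 5)²) - 58) = 40*((-32 + 2*186²) - 58) = 40*((-32 + 2*34596) - 58) = 40*((-32 + 69192) - 58) = 40*(69160 - 58) = 40*69102 = 2764080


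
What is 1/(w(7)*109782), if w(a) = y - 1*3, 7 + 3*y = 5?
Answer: -1/402534 ≈ -2.4843e-6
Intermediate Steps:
y = -⅔ (y = -7/3 + (⅓)*5 = -7/3 + 5/3 = -⅔ ≈ -0.66667)
w(a) = -11/3 (w(a) = -⅔ - 1*3 = -⅔ - 3 = -11/3)
1/(w(7)*109782) = 1/(-11/3*109782) = 1/(-402534) = -1/402534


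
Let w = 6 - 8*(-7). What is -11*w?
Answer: -682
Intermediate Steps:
w = 62 (w = 6 + 56 = 62)
-11*w = -11*62 = -682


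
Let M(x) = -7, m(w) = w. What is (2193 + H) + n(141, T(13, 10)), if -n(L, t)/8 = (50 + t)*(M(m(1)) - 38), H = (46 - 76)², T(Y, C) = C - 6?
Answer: 22533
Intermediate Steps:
T(Y, C) = -6 + C
H = 900 (H = (-30)² = 900)
n(L, t) = 18000 + 360*t (n(L, t) = -8*(50 + t)*(-7 - 38) = -8*(50 + t)*(-45) = -8*(-2250 - 45*t) = 18000 + 360*t)
(2193 + H) + n(141, T(13, 10)) = (2193 + 900) + (18000 + 360*(-6 + 10)) = 3093 + (18000 + 360*4) = 3093 + (18000 + 1440) = 3093 + 19440 = 22533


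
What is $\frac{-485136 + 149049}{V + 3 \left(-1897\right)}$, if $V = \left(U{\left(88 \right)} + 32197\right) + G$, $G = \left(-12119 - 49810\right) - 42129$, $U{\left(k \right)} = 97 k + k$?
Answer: $\frac{112029}{22976} \approx 4.8759$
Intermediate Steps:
$U{\left(k \right)} = 98 k$
$G = -104058$ ($G = -61929 - 42129 = -104058$)
$V = -63237$ ($V = \left(98 \cdot 88 + 32197\right) - 104058 = \left(8624 + 32197\right) - 104058 = 40821 - 104058 = -63237$)
$\frac{-485136 + 149049}{V + 3 \left(-1897\right)} = \frac{-485136 + 149049}{-63237 + 3 \left(-1897\right)} = - \frac{336087}{-63237 - 5691} = - \frac{336087}{-68928} = \left(-336087\right) \left(- \frac{1}{68928}\right) = \frac{112029}{22976}$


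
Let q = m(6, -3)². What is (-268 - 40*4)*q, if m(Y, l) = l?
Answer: -3852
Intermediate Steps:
q = 9 (q = (-3)² = 9)
(-268 - 40*4)*q = (-268 - 40*4)*9 = (-268 - 160)*9 = -428*9 = -3852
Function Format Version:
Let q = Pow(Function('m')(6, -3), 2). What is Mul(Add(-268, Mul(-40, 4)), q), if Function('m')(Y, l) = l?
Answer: -3852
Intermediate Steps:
q = 9 (q = Pow(-3, 2) = 9)
Mul(Add(-268, Mul(-40, 4)), q) = Mul(Add(-268, Mul(-40, 4)), 9) = Mul(Add(-268, -160), 9) = Mul(-428, 9) = -3852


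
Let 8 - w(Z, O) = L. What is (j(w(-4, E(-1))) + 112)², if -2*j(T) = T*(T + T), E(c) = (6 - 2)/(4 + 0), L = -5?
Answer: 3249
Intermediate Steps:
E(c) = 1 (E(c) = 4/4 = 4*(¼) = 1)
w(Z, O) = 13 (w(Z, O) = 8 - 1*(-5) = 8 + 5 = 13)
j(T) = -T² (j(T) = -T*(T + T)/2 = -T*2*T/2 = -T²)
(j(w(-4, E(-1))) + 112)² = (-1*13² + 112)² = (-1*169 + 112)² = (-169 + 112)² = (-57)² = 3249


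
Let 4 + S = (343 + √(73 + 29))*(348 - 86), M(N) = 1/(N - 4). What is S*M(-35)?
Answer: -29954/13 - 262*√102/39 ≈ -2372.0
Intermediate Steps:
M(N) = 1/(-4 + N)
S = 89862 + 262*√102 (S = -4 + (343 + √(73 + 29))*(348 - 86) = -4 + (343 + √102)*262 = -4 + (89866 + 262*√102) = 89862 + 262*√102 ≈ 92508.)
S*M(-35) = (89862 + 262*√102)/(-4 - 35) = (89862 + 262*√102)/(-39) = (89862 + 262*√102)*(-1/39) = -29954/13 - 262*√102/39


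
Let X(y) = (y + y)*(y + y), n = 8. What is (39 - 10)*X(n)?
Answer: 7424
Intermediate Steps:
X(y) = 4*y² (X(y) = (2*y)*(2*y) = 4*y²)
(39 - 10)*X(n) = (39 - 10)*(4*8²) = 29*(4*64) = 29*256 = 7424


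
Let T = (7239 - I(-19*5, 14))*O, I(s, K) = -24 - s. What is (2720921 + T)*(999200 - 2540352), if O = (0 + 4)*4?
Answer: -4370104481568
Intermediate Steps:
O = 16 (O = 4*4 = 16)
T = 114688 (T = (7239 - (-24 - (-19)*5))*16 = (7239 - (-24 - 1*(-95)))*16 = (7239 - (-24 + 95))*16 = (7239 - 1*71)*16 = (7239 - 71)*16 = 7168*16 = 114688)
(2720921 + T)*(999200 - 2540352) = (2720921 + 114688)*(999200 - 2540352) = 2835609*(-1541152) = -4370104481568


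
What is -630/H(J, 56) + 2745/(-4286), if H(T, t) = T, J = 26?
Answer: -1385775/55718 ≈ -24.871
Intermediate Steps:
-630/H(J, 56) + 2745/(-4286) = -630/26 + 2745/(-4286) = -630*1/26 + 2745*(-1/4286) = -315/13 - 2745/4286 = -1385775/55718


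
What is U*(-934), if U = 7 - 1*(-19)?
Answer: -24284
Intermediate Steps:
U = 26 (U = 7 + 19 = 26)
U*(-934) = 26*(-934) = -24284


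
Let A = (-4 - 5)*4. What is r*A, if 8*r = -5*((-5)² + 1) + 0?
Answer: 585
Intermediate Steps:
r = -65/4 (r = (-5*((-5)² + 1) + 0)/8 = (-5*(25 + 1) + 0)/8 = (-5*26 + 0)/8 = (-130 + 0)/8 = (⅛)*(-130) = -65/4 ≈ -16.250)
A = -36 (A = -9*4 = -36)
r*A = -65/4*(-36) = 585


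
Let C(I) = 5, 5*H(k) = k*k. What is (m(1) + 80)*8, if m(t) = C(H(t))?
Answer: 680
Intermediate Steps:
H(k) = k**2/5 (H(k) = (k*k)/5 = k**2/5)
m(t) = 5
(m(1) + 80)*8 = (5 + 80)*8 = 85*8 = 680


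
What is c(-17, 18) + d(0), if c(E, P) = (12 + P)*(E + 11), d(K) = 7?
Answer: -173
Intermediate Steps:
c(E, P) = (11 + E)*(12 + P) (c(E, P) = (12 + P)*(11 + E) = (11 + E)*(12 + P))
c(-17, 18) + d(0) = (132 + 11*18 + 12*(-17) - 17*18) + 7 = (132 + 198 - 204 - 306) + 7 = -180 + 7 = -173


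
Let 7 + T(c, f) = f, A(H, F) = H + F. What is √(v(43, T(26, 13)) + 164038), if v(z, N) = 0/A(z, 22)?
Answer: √164038 ≈ 405.02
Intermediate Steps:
A(H, F) = F + H
T(c, f) = -7 + f
v(z, N) = 0 (v(z, N) = 0/(22 + z) = 0)
√(v(43, T(26, 13)) + 164038) = √(0 + 164038) = √164038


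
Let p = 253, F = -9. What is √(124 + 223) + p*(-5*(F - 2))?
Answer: 13915 + √347 ≈ 13934.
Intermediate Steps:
√(124 + 223) + p*(-5*(F - 2)) = √(124 + 223) + 253*(-5*(-9 - 2)) = √347 + 253*(-5*(-11)) = √347 + 253*55 = √347 + 13915 = 13915 + √347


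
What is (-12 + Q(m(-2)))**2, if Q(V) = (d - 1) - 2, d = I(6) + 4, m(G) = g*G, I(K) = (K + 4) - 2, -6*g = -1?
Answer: 9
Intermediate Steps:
g = 1/6 (g = -1/6*(-1) = 1/6 ≈ 0.16667)
I(K) = 2 + K (I(K) = (4 + K) - 2 = 2 + K)
m(G) = G/6
d = 12 (d = (2 + 6) + 4 = 8 + 4 = 12)
Q(V) = 9 (Q(V) = (12 - 1) - 2 = 11 - 2 = 9)
(-12 + Q(m(-2)))**2 = (-12 + 9)**2 = (-3)**2 = 9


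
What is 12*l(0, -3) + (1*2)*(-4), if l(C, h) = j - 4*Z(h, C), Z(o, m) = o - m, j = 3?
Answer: 172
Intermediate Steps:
l(C, h) = 3 - 4*h + 4*C (l(C, h) = 3 - 4*(h - C) = 3 + (-4*h + 4*C) = 3 - 4*h + 4*C)
12*l(0, -3) + (1*2)*(-4) = 12*(3 - 4*(-3) + 4*0) + (1*2)*(-4) = 12*(3 + 12 + 0) + 2*(-4) = 12*15 - 8 = 180 - 8 = 172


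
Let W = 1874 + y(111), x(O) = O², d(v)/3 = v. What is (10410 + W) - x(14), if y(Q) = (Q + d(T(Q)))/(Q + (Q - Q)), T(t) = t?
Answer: 12092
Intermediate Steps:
d(v) = 3*v
y(Q) = 4 (y(Q) = (Q + 3*Q)/(Q + (Q - Q)) = (4*Q)/(Q + 0) = (4*Q)/Q = 4)
W = 1878 (W = 1874 + 4 = 1878)
(10410 + W) - x(14) = (10410 + 1878) - 1*14² = 12288 - 1*196 = 12288 - 196 = 12092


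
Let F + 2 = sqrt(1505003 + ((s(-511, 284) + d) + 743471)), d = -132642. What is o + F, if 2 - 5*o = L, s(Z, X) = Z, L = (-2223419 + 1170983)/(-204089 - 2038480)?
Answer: -904428/533945 + sqrt(2115321) ≈ 1452.7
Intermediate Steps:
L = 50116/106789 (L = -1052436/(-2242569) = -1052436*(-1/2242569) = 50116/106789 ≈ 0.46930)
o = 163462/533945 (o = 2/5 - 1/5*50116/106789 = 2/5 - 50116/533945 = 163462/533945 ≈ 0.30614)
F = -2 + sqrt(2115321) (F = -2 + sqrt(1505003 + ((-511 - 132642) + 743471)) = -2 + sqrt(1505003 + (-133153 + 743471)) = -2 + sqrt(1505003 + 610318) = -2 + sqrt(2115321) ≈ 1452.4)
o + F = 163462/533945 + (-2 + sqrt(2115321)) = -904428/533945 + sqrt(2115321)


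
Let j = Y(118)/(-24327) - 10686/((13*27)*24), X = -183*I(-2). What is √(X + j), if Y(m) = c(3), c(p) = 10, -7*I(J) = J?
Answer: I*√76691158523/37842 ≈ 7.3181*I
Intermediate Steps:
I(J) = -J/7
Y(m) = 10
X = -366/7 (X = -(-183)*(-2)/7 = -183*2/7 = -366/7 ≈ -52.286)
j = -41159/32436 (j = 10/(-24327) - 10686/((13*27)*24) = 10*(-1/24327) - 10686/(351*24) = -10/24327 - 10686/8424 = -10/24327 - 10686*1/8424 = -10/24327 - 137/108 = -41159/32436 ≈ -1.2689)
√(X + j) = √(-366/7 - 41159/32436) = √(-12159689/227052) = I*√76691158523/37842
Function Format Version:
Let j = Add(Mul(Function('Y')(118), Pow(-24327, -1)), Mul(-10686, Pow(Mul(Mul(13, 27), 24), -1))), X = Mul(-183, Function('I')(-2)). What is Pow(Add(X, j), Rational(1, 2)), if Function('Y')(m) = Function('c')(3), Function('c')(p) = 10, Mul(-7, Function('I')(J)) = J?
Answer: Mul(Rational(1, 37842), I, Pow(76691158523, Rational(1, 2))) ≈ Mul(7.3181, I)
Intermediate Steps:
Function('I')(J) = Mul(Rational(-1, 7), J)
Function('Y')(m) = 10
X = Rational(-366, 7) (X = Mul(-183, Mul(Rational(-1, 7), -2)) = Mul(-183, Rational(2, 7)) = Rational(-366, 7) ≈ -52.286)
j = Rational(-41159, 32436) (j = Add(Mul(10, Pow(-24327, -1)), Mul(-10686, Pow(Mul(Mul(13, 27), 24), -1))) = Add(Mul(10, Rational(-1, 24327)), Mul(-10686, Pow(Mul(351, 24), -1))) = Add(Rational(-10, 24327), Mul(-10686, Pow(8424, -1))) = Add(Rational(-10, 24327), Mul(-10686, Rational(1, 8424))) = Add(Rational(-10, 24327), Rational(-137, 108)) = Rational(-41159, 32436) ≈ -1.2689)
Pow(Add(X, j), Rational(1, 2)) = Pow(Add(Rational(-366, 7), Rational(-41159, 32436)), Rational(1, 2)) = Pow(Rational(-12159689, 227052), Rational(1, 2)) = Mul(Rational(1, 37842), I, Pow(76691158523, Rational(1, 2)))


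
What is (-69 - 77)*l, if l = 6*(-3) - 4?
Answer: 3212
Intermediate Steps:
l = -22 (l = -18 - 4 = -22)
(-69 - 77)*l = (-69 - 77)*(-22) = -146*(-22) = 3212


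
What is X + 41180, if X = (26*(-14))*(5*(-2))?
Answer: 44820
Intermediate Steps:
X = 3640 (X = -364*(-10) = 3640)
X + 41180 = 3640 + 41180 = 44820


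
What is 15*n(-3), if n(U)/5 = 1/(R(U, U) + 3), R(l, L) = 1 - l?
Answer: 75/7 ≈ 10.714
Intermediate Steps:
n(U) = 5/(4 - U) (n(U) = 5/((1 - U) + 3) = 5/(4 - U))
15*n(-3) = 15*(-5/(-4 - 3)) = 15*(-5/(-7)) = 15*(-5*(-1/7)) = 15*(5/7) = 75/7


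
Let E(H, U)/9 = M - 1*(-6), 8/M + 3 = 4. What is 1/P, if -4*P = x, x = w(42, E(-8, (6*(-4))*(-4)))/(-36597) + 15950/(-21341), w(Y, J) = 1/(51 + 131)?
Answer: 568580068056/106237452641 ≈ 5.3520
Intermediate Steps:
M = 8 (M = 8/(-3 + 4) = 8/1 = 8*1 = 8)
E(H, U) = 126 (E(H, U) = 9*(8 - 1*(-6)) = 9*(8 + 6) = 9*14 = 126)
w(Y, J) = 1/182
x = -106237452641/142145017014 (x = (1/182)/(-36597) + 15950/(-21341) = (1/182)*(-1/36597) + 15950*(-1/21341) = -1/6660654 - 15950/21341 = -106237452641/142145017014 ≈ -0.74739)
P = 106237452641/568580068056 (P = -¼*(-106237452641/142145017014) = 106237452641/568580068056 ≈ 0.18685)
1/P = 1/(106237452641/568580068056) = 568580068056/106237452641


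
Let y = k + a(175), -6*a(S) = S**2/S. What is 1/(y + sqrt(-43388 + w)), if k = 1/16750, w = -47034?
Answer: -18411876375/57617312305471 - 631265625*I*sqrt(90422)/57617312305471 ≈ -0.00031955 - 0.0032945*I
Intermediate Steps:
k = 1/16750 ≈ 5.9702e-5
a(S) = -S/6 (a(S) = -S**2/(6*S) = -S/6)
y = -732811/25125 (y = 1/16750 - 1/6*175 = 1/16750 - 175/6 = -732811/25125 ≈ -29.167)
1/(y + sqrt(-43388 + w)) = 1/(-732811/25125 + sqrt(-43388 - 47034)) = 1/(-732811/25125 + sqrt(-90422)) = 1/(-732811/25125 + I*sqrt(90422))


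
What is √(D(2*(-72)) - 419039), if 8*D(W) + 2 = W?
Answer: I*√1676229/2 ≈ 647.35*I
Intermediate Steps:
D(W) = -¼ + W/8
√(D(2*(-72)) - 419039) = √((-¼ + (2*(-72))/8) - 419039) = √((-¼ + (⅛)*(-144)) - 419039) = √((-¼ - 18) - 419039) = √(-73/4 - 419039) = √(-1676229/4) = I*√1676229/2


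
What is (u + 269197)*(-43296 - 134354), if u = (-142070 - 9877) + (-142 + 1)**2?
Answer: -24361322150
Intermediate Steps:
u = -132066 (u = -151947 + (-141)**2 = -151947 + 19881 = -132066)
(u + 269197)*(-43296 - 134354) = (-132066 + 269197)*(-43296 - 134354) = 137131*(-177650) = -24361322150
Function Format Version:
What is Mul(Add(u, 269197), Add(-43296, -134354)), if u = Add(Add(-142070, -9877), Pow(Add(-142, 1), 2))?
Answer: -24361322150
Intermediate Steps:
u = -132066 (u = Add(-151947, Pow(-141, 2)) = Add(-151947, 19881) = -132066)
Mul(Add(u, 269197), Add(-43296, -134354)) = Mul(Add(-132066, 269197), Add(-43296, -134354)) = Mul(137131, -177650) = -24361322150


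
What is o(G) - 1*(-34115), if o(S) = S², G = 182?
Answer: 67239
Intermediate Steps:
o(G) - 1*(-34115) = 182² - 1*(-34115) = 33124 + 34115 = 67239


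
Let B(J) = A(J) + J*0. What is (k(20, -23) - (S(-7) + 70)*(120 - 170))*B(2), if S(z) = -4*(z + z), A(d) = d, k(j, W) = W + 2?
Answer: 12558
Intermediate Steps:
k(j, W) = 2 + W
S(z) = -8*z
B(J) = J (B(J) = J + J*0 = J + 0 = J)
(k(20, -23) - (S(-7) + 70)*(120 - 170))*B(2) = ((2 - 23) - (-8*(-7) + 70)*(120 - 170))*2 = (-21 - (56 + 70)*(-50))*2 = (-21 - 126*(-50))*2 = (-21 - 1*(-6300))*2 = (-21 + 6300)*2 = 6279*2 = 12558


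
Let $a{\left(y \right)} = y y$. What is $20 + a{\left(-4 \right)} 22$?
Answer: $372$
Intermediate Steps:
$a{\left(y \right)} = y^{2}$
$20 + a{\left(-4 \right)} 22 = 20 + \left(-4\right)^{2} \cdot 22 = 20 + 16 \cdot 22 = 20 + 352 = 372$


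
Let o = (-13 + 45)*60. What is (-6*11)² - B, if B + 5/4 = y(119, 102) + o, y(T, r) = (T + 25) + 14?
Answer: 9117/4 ≈ 2279.3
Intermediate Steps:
y(T, r) = 39 + T (y(T, r) = (25 + T) + 14 = 39 + T)
o = 1920 (o = 32*60 = 1920)
B = 8307/4 (B = -5/4 + ((39 + 119) + 1920) = -5/4 + (158 + 1920) = -5/4 + 2078 = 8307/4 ≈ 2076.8)
(-6*11)² - B = (-6*11)² - 1*8307/4 = (-66)² - 8307/4 = 4356 - 8307/4 = 9117/4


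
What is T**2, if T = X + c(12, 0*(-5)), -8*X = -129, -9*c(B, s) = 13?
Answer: 1117249/5184 ≈ 215.52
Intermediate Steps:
c(B, s) = -13/9 (c(B, s) = -1/9*13 = -13/9)
X = 129/8 (X = -1/8*(-129) = 129/8 ≈ 16.125)
T = 1057/72 (T = 129/8 - 13/9 = 1057/72 ≈ 14.681)
T**2 = (1057/72)**2 = 1117249/5184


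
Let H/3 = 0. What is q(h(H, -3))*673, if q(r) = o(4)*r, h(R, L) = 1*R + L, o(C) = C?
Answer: -8076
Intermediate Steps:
H = 0 (H = 3*0 = 0)
h(R, L) = L + R (h(R, L) = R + L = L + R)
q(r) = 4*r
q(h(H, -3))*673 = (4*(-3 + 0))*673 = (4*(-3))*673 = -12*673 = -8076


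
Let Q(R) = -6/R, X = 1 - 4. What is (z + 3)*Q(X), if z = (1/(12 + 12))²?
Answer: 1729/288 ≈ 6.0035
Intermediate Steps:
X = -3
z = 1/576 (z = (1/24)² = 1/576 ≈ 0.0017361)
(z + 3)*Q(X) = (1/576 + 3)*(-6/(-3)) = 1729*(-6*(-⅓))/576 = (1729/576)*2 = 1729/288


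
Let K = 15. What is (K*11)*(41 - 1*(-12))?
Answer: 8745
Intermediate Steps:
(K*11)*(41 - 1*(-12)) = (15*11)*(41 - 1*(-12)) = 165*(41 + 12) = 165*53 = 8745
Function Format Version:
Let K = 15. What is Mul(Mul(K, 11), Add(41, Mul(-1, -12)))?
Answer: 8745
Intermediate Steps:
Mul(Mul(K, 11), Add(41, Mul(-1, -12))) = Mul(Mul(15, 11), Add(41, Mul(-1, -12))) = Mul(165, Add(41, 12)) = Mul(165, 53) = 8745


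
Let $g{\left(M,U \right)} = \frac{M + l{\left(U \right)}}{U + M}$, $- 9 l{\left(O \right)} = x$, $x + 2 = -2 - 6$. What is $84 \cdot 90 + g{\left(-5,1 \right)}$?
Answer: $\frac{272195}{36} \approx 7561.0$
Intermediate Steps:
$x = -10$ ($x = -2 - 8 = -10$)
$l{\left(O \right)} = \frac{10}{9}$ ($l{\left(O \right)} = \left(- \frac{1}{9}\right) \left(-10\right) = \frac{10}{9}$)
$g{\left(M,U \right)} = \frac{\frac{10}{9} + M}{M + U}$ ($g{\left(M,U \right)} = \frac{M + \frac{10}{9}}{U + M} = \frac{\frac{10}{9} + M}{M + U}$)
$84 \cdot 90 + g{\left(-5,1 \right)} = 84 \cdot 90 + \frac{\frac{10}{9} - 5}{-5 + 1} = 7560 + \frac{1}{-4} \left(- \frac{35}{9}\right) = 7560 - - \frac{35}{36} = 7560 + \frac{35}{36} = \frac{272195}{36}$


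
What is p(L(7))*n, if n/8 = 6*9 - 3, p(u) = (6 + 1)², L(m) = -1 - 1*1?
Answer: 19992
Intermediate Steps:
L(m) = -2 (L(m) = -1 - 1 = -2)
p(u) = 49 (p(u) = 7² = 49)
n = 408 (n = 8*(6*9 - 3) = 8*(54 - 3) = 8*51 = 408)
p(L(7))*n = 49*408 = 19992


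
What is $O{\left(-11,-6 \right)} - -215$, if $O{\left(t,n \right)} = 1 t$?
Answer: $204$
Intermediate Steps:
$O{\left(t,n \right)} = t$
$O{\left(-11,-6 \right)} - -215 = -11 - -215 = -11 + 215 = 204$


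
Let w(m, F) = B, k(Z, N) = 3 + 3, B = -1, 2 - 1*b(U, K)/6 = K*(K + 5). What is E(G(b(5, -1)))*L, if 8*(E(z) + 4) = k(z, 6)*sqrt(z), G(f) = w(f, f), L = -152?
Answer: 608 - 114*I ≈ 608.0 - 114.0*I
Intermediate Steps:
b(U, K) = 12 - 6*K*(5 + K) (b(U, K) = 12 - 6*K*(K + 5) = 12 - 6*K*(5 + K))
k(Z, N) = 6
w(m, F) = -1
G(f) = -1
E(z) = -4 + 3*sqrt(z)/4 (E(z) = -4 + (6*sqrt(z))/8 = -4 + 3*sqrt(z)/4)
E(G(b(5, -1)))*L = (-4 + 3*sqrt(-1)/4)*(-152) = (-4 + 3*I/4)*(-152) = 608 - 114*I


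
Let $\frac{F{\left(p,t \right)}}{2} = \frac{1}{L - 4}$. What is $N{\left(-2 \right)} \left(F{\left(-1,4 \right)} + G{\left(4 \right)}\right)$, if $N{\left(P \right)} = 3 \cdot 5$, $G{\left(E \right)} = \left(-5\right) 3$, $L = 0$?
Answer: $- \frac{465}{2} \approx -232.5$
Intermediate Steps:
$F{\left(p,t \right)} = - \frac{1}{2}$ ($F{\left(p,t \right)} = \frac{2}{0 - 4} = \frac{2}{-4} = 2 \left(- \frac{1}{4}\right) = - \frac{1}{2}$)
$G{\left(E \right)} = -15$
$N{\left(P \right)} = 15$
$N{\left(-2 \right)} \left(F{\left(-1,4 \right)} + G{\left(4 \right)}\right) = 15 \left(- \frac{1}{2} - 15\right) = 15 \left(- \frac{31}{2}\right) = - \frac{465}{2}$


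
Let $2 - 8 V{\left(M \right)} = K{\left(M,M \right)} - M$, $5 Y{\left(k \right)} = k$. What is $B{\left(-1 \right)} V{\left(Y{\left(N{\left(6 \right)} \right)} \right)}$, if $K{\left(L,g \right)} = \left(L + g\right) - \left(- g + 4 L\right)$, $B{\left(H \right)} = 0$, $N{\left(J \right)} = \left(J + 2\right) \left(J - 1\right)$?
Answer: $0$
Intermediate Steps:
$N{\left(J \right)} = \left(-1 + J\right) \left(2 + J\right)$ ($N{\left(J \right)} = \left(2 + J\right) \left(-1 + J\right) = \left(-1 + J\right) \left(2 + J\right)$)
$Y{\left(k \right)} = \frac{k}{5}$
$K{\left(L,g \right)} = - 3 L + 2 g$ ($K{\left(L,g \right)} = \left(L + g\right) - \left(- g + 4 L\right) = - 3 L + 2 g$)
$V{\left(M \right)} = \frac{1}{4} + \frac{M}{4}$ ($V{\left(M \right)} = \frac{1}{4} - \frac{\left(- 3 M + 2 M\right) - M}{8} = \frac{1}{4} - \frac{- M - M}{8} = \frac{1}{4} - \frac{\left(-2\right) M}{8} = \frac{1}{4} + \frac{M}{4}$)
$B{\left(-1 \right)} V{\left(Y{\left(N{\left(6 \right)} \right)} \right)} = 0 \left(\frac{1}{4} + \frac{\frac{1}{5} \left(-2 + 6 + 6^{2}\right)}{4}\right) = 0 \left(\frac{1}{4} + \frac{\frac{1}{5} \left(-2 + 6 + 36\right)}{4}\right) = 0 \left(\frac{1}{4} + \frac{\frac{1}{5} \cdot 40}{4}\right) = 0 \left(\frac{1}{4} + \frac{1}{4} \cdot 8\right) = 0 \left(\frac{1}{4} + 2\right) = 0 \cdot \frac{9}{4} = 0$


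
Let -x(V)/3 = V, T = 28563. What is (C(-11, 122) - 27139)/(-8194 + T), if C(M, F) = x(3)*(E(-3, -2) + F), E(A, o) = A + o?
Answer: -28192/20369 ≈ -1.3841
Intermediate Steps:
x(V) = -3*V
C(M, F) = 45 - 9*F (C(M, F) = (-3*3)*((-3 - 2) + F) = -9*(-5 + F) = 45 - 9*F)
(C(-11, 122) - 27139)/(-8194 + T) = ((45 - 9*122) - 27139)/(-8194 + 28563) = ((45 - 1098) - 27139)/20369 = (-1053 - 27139)*(1/20369) = -28192*1/20369 = -28192/20369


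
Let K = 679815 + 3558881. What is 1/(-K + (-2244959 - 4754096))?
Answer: -1/11237751 ≈ -8.8986e-8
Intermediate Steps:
K = 4238696
1/(-K + (-2244959 - 4754096)) = 1/(-1*4238696 + (-2244959 - 4754096)) = 1/(-4238696 - 6999055) = 1/(-11237751) = -1/11237751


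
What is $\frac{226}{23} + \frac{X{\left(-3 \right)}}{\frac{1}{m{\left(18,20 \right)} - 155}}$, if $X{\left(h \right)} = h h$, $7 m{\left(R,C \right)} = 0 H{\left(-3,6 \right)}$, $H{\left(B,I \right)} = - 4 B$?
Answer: $- \frac{31859}{23} \approx -1385.2$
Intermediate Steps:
$m{\left(R,C \right)} = 0$ ($m{\left(R,C \right)} = \frac{0 \left(\left(-4\right) \left(-3\right)\right)}{7} = \frac{0 \cdot 12}{7} = \frac{1}{7} \cdot 0 = 0$)
$X{\left(h \right)} = h^{2}$
$\frac{226}{23} + \frac{X{\left(-3 \right)}}{\frac{1}{m{\left(18,20 \right)} - 155}} = \frac{226}{23} + \frac{\left(-3\right)^{2}}{\frac{1}{0 - 155}} = 226 \cdot \frac{1}{23} + \frac{9}{\frac{1}{-155}} = \frac{226}{23} + \frac{9}{- \frac{1}{155}} = \frac{226}{23} + 9 \left(-155\right) = \frac{226}{23} - 1395 = - \frac{31859}{23}$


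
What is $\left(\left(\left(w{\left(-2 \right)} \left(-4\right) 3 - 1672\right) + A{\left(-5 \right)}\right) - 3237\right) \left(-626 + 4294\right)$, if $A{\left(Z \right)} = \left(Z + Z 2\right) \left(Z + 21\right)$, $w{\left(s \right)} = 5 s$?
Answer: $-18446372$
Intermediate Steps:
$A{\left(Z \right)} = 3 Z \left(21 + Z\right)$ ($A{\left(Z \right)} = \left(Z + 2 Z\right) \left(21 + Z\right) = 3 Z \left(21 + Z\right)$)
$\left(\left(\left(w{\left(-2 \right)} \left(-4\right) 3 - 1672\right) + A{\left(-5 \right)}\right) - 3237\right) \left(-626 + 4294\right) = \left(\left(\left(5 \left(-2\right) \left(-4\right) 3 - 1672\right) + 3 \left(-5\right) \left(21 - 5\right)\right) - 3237\right) \left(-626 + 4294\right) = \left(\left(\left(\left(-10\right) \left(-4\right) 3 - 1672\right) + 3 \left(-5\right) 16\right) - 3237\right) 3668 = \left(\left(\left(40 \cdot 3 - 1672\right) - 240\right) - 3237\right) 3668 = \left(\left(\left(120 - 1672\right) - 240\right) - 3237\right) 3668 = \left(\left(-1552 - 240\right) - 3237\right) 3668 = \left(-1792 - 3237\right) 3668 = \left(-5029\right) 3668 = -18446372$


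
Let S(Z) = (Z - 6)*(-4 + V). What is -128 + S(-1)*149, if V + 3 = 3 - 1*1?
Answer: 5087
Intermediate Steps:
V = -1 (V = -3 + (3 - 1*1) = -3 + (3 - 1) = -3 + 2 = -1)
S(Z) = 30 - 5*Z (S(Z) = (Z - 6)*(-4 - 1) = (-6 + Z)*(-5) = 30 - 5*Z)
-128 + S(-1)*149 = -128 + (30 - 5*(-1))*149 = -128 + (30 + 5)*149 = -128 + 35*149 = -128 + 5215 = 5087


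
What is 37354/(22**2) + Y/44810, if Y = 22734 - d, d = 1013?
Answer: 210543213/2711005 ≈ 77.662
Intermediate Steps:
Y = 21721 (Y = 22734 - 1*1013 = 22734 - 1013 = 21721)
37354/(22**2) + Y/44810 = 37354/(22**2) + 21721/44810 = 37354/484 + 21721*(1/44810) = 37354*(1/484) + 21721/44810 = 18677/242 + 21721/44810 = 210543213/2711005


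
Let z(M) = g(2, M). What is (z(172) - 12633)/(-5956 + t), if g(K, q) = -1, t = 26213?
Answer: -12634/20257 ≈ -0.62369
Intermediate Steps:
z(M) = -1
(z(172) - 12633)/(-5956 + t) = (-1 - 12633)/(-5956 + 26213) = -12634/20257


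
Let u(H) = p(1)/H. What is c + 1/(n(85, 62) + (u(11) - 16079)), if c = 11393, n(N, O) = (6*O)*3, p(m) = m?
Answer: 1875196645/164592 ≈ 11393.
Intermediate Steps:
n(N, O) = 18*O
u(H) = 1/H
c + 1/(n(85, 62) + (u(11) - 16079)) = 11393 + 1/(18*62 + (1/11 - 16079)) = 11393 + 1/(1116 + (1/11 - 16079)) = 11393 + 1/(1116 - 176868/11) = 11393 + 1/(-164592/11) = 11393 - 11/164592 = 1875196645/164592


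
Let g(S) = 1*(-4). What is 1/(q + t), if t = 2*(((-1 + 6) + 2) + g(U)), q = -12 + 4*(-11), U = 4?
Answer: -1/50 ≈ -0.020000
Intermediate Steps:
g(S) = -4
q = -56 (q = -12 - 44 = -56)
t = 6 (t = 2*(((-1 + 6) + 2) - 4) = 2*((5 + 2) - 4) = 2*(7 - 4) = 2*3 = 6)
1/(q + t) = 1/(-56 + 6) = 1/(-50) = -1/50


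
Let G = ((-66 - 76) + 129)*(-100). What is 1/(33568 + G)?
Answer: 1/34868 ≈ 2.8680e-5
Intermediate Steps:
G = 1300 (G = (-142 + 129)*(-100) = -13*(-100) = 1300)
1/(33568 + G) = 1/(33568 + 1300) = 1/34868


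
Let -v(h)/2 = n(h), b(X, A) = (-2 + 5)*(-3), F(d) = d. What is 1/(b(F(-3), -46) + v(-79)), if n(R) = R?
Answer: 1/149 ≈ 0.0067114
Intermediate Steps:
b(X, A) = -9 (b(X, A) = 3*(-3) = -9)
v(h) = -2*h
1/(b(F(-3), -46) + v(-79)) = 1/(-9 - 2*(-79)) = 1/(-9 + 158) = 1/149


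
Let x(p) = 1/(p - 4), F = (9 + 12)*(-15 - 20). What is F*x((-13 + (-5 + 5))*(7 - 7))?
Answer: 735/4 ≈ 183.75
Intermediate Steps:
F = -735 (F = 21*(-35) = -735)
x(p) = 1/(-4 + p)
F*x((-13 + (-5 + 5))*(7 - 7)) = -735/(-4 + (-13 + (-5 + 5))*(7 - 7)) = -735/(-4 + (-13 + 0)*0) = -735/(-4 - 13*0) = -735/(-4 + 0) = -735/(-4) = -735*(-1/4) = 735/4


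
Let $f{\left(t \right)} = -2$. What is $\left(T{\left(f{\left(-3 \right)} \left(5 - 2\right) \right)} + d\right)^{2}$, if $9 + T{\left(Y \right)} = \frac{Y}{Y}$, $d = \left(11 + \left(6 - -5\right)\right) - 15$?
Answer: $1$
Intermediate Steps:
$d = 7$ ($d = \left(11 + \left(6 + 5\right)\right) - 15 = \left(11 + 11\right) - 15 = 22 - 15 = 7$)
$T{\left(Y \right)} = -8$ ($T{\left(Y \right)} = -9 + \frac{Y}{Y} = -9 + 1 = -8$)
$\left(T{\left(f{\left(-3 \right)} \left(5 - 2\right) \right)} + d\right)^{2} = \left(-8 + 7\right)^{2} = \left(-1\right)^{2} = 1$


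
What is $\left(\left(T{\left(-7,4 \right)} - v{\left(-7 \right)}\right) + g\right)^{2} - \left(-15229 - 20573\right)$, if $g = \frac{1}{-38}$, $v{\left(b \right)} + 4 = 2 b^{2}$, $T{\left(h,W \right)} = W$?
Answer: $\frac{63401329}{1444} \approx 43907.0$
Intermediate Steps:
$v{\left(b \right)} = -4 + 2 b^{2}$
$g = - \frac{1}{38} \approx -0.026316$
$\left(\left(T{\left(-7,4 \right)} - v{\left(-7 \right)}\right) + g\right)^{2} - \left(-15229 - 20573\right) = \left(\left(4 - \left(-4 + 2 \left(-7\right)^{2}\right)\right) - \frac{1}{38}\right)^{2} - \left(-15229 - 20573\right) = \left(\left(4 - \left(-4 + 2 \cdot 49\right)\right) - \frac{1}{38}\right)^{2} - \left(-15229 - 20573\right) = \left(\left(4 - \left(-4 + 98\right)\right) - \frac{1}{38}\right)^{2} - -35802 = \left(\left(4 - 94\right) - \frac{1}{38}\right)^{2} + 35802 = \left(-90 - \frac{1}{38}\right)^{2} + 35802 = \left(- \frac{3421}{38}\right)^{2} + 35802 = \frac{11703241}{1444} + 35802 = \frac{63401329}{1444}$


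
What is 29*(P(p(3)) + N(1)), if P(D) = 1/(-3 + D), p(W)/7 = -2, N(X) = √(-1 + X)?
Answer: -29/17 ≈ -1.7059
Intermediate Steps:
p(W) = -14 (p(W) = 7*(-2) = -14)
29*(P(p(3)) + N(1)) = 29*(1/(-3 - 14) + √(-1 + 1)) = 29*(1/(-17) + √0) = 29*(-1/17 + 0) = 29*(-1/17) = -29/17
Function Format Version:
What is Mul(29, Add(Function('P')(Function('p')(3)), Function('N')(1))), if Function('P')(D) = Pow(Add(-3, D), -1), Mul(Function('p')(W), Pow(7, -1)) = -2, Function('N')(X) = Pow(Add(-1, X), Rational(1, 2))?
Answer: Rational(-29, 17) ≈ -1.7059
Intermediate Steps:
Function('p')(W) = -14 (Function('p')(W) = Mul(7, -2) = -14)
Mul(29, Add(Function('P')(Function('p')(3)), Function('N')(1))) = Mul(29, Add(Pow(Add(-3, -14), -1), Pow(Add(-1, 1), Rational(1, 2)))) = Mul(29, Add(Pow(-17, -1), Pow(0, Rational(1, 2)))) = Mul(29, Add(Rational(-1, 17), 0)) = Mul(29, Rational(-1, 17)) = Rational(-29, 17)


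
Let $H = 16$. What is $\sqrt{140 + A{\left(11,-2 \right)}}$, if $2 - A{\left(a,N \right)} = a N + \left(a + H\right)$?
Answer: $\sqrt{137} \approx 11.705$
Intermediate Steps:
$A{\left(a,N \right)} = -14 - a - N a$ ($A{\left(a,N \right)} = 2 - \left(a N + \left(a + 16\right)\right) = 2 - \left(N a + \left(16 + a\right)\right) = 2 - \left(16 + a + N a\right) = -14 - a - N a$)
$\sqrt{140 + A{\left(11,-2 \right)}} = \sqrt{140 - \left(25 - 22\right)} = \sqrt{140 - 3} = \sqrt{137}$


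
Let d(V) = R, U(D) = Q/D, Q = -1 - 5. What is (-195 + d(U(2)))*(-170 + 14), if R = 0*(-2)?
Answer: 30420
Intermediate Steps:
Q = -6
U(D) = -6/D
R = 0
d(V) = 0
(-195 + d(U(2)))*(-170 + 14) = (-195 + 0)*(-170 + 14) = -195*(-156) = 30420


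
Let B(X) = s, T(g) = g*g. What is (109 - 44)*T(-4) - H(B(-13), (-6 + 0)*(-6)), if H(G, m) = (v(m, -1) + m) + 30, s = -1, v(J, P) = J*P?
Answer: 1010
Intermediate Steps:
T(g) = g²
B(X) = -1
H(G, m) = 30 (H(G, m) = (m*(-1) + m) + 30 = (-m + m) + 30 = 0 + 30 = 30)
(109 - 44)*T(-4) - H(B(-13), (-6 + 0)*(-6)) = (109 - 44)*(-4)² - 1*30 = 65*16 - 30 = 1040 - 30 = 1010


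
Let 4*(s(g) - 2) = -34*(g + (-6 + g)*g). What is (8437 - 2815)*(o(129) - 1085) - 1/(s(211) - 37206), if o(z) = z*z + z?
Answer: 35860154831551/406665 ≈ 8.8181e+7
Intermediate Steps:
o(z) = z + z² (o(z) = z² + z = z + z²)
s(g) = 2 - 17*g/2 - 17*g*(-6 + g)/2 (s(g) = 2 + (-34*(g + (-6 + g)*g))/4 = 2 + (-34*(g + g*(-6 + g)))/4 = 2 + (-34*g - 34*g*(-6 + g))/4 = 2 + (-17*g/2 - 17*g*(-6 + g)/2) = 2 - 17*g/2 - 17*g*(-6 + g)/2)
(8437 - 2815)*(o(129) - 1085) - 1/(s(211) - 37206) = (8437 - 2815)*(129*(1 + 129) - 1085) - 1/((2 - 17/2*211² + (85/2)*211) - 37206) = 5622*(129*130 - 1085) - 1/((2 - 17/2*44521 + 17935/2) - 37206) = 5622*(16770 - 1085) - 1/((2 - 756857/2 + 17935/2) - 37206) = 5622*15685 - 1/(-369459 - 37206) = 88181070 - 1/(-406665) = 88181070 - 1*(-1/406665) = 88181070 + 1/406665 = 35860154831551/406665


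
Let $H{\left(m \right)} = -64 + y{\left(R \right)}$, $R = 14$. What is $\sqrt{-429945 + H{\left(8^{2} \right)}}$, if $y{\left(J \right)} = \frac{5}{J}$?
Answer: $\frac{i \sqrt{84281694}}{14} \approx 655.75 i$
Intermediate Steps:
$H{\left(m \right)} = - \frac{891}{14}$ ($H{\left(m \right)} = -64 + \frac{5}{14} = - \frac{891}{14}$)
$\sqrt{-429945 + H{\left(8^{2} \right)}} = \sqrt{-429945 - \frac{891}{14}} = \sqrt{- \frac{6020121}{14}} = \frac{i \sqrt{84281694}}{14}$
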